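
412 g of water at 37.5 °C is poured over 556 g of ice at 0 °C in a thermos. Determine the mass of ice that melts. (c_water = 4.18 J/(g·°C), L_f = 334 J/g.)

Water can give up m c ΔT = 412·4.18·37.5 = 64581 J before reaching 0 °C.
Fully melting the ice requires m_ice L_f = 556·334 = 185704 J.
64581 J < 185704 J, so only part of the ice melts and the system sits at 0 °C.
m_melt = 64581 / L_f = 193.4 g.

m_melted ≈ 193 g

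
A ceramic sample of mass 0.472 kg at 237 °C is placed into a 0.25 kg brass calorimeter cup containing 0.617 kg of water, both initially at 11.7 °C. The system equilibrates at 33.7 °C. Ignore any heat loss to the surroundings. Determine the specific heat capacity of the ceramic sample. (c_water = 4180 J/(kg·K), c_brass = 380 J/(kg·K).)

c ≈ 613 J/(kg·K)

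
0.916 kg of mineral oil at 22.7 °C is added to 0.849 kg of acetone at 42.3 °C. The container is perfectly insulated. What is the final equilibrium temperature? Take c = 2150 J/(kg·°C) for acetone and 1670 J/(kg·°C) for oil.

T_f ≈ 33.4 °C

With ΣQ=0 the equilibrium temperature is the m·c-weighted mean:
T_f = (1825.3×42.3 + 1529.7×22.7) / (1825.3 + 1529.7)
    = 111937 / 3355.1 ≈ 33.36 °C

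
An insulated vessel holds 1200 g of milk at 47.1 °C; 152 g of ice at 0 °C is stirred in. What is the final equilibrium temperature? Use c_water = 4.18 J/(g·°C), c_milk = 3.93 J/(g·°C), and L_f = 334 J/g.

Taking heat into each body as positive, Σ m c ΔT = 0:
fusion: m_ice L_f = 152·334 = 50768
  warm the meltwater: 635.36 T
  milk cools: 1200·3.93·(T − 47.1) = 4716(T − 47.1)
5351.4 T = 222124 − 50768 = 171356
T ≈ 32.02 °C — above 0 °C, consistent with complete melting.

T_f ≈ 32.0 °C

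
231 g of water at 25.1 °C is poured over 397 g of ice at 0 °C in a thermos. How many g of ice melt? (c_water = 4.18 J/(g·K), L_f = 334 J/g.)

m_melted ≈ 72.6 g

Water can give up m c ΔT = 231×4.18×25.1 = 24236 J before reaching 0 °C.
To melt every bit of ice: 397×334 = 132598 J.
24236 J < 132598 J, so only part of the ice melts and the system sits at 0 °C.
m_melted×334 = 24236  ⇒  m_melted ≈ 72.56 g.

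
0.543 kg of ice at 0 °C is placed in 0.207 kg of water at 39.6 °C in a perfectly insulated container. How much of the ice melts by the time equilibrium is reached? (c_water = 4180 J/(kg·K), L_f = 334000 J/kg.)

m_melted ≈ 0.103 kg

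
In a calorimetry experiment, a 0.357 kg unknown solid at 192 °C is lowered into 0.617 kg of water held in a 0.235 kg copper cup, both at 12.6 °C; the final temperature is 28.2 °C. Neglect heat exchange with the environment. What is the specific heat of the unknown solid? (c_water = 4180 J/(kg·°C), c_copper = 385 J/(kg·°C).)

Energy conservation, ΣQ = 0:
0.357·c·(28.2 − 192) + 0.617·4180·(28.2 − 12.6) + 0.235·385·(28.2 − 12.6) = 0
-58.48 c = -41645
c = -41645/-58.48 ≈ 712.2 J/(kg·°C)

c ≈ 712 J/(kg·°C)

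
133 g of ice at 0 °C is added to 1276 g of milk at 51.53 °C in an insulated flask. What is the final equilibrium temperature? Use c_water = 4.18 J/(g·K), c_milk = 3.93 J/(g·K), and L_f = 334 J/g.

Heat gained plus heat lost sum to zero:
fusion: m_ice L_f = 133·334 = 44422
  meltwater 0→T: 133·4.18·T = 555.94 T
  milk: 5014.7(T − 51.53)
5570.6 T = 258406 − 44422 = 213984
T ≈ 38.41 °C — above 0 °C, consistent with complete melting.

T_f ≈ 38.4 °C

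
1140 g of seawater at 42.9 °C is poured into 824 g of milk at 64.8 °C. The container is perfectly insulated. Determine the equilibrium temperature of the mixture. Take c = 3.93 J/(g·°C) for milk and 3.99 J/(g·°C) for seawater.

T_f ≈ 52.0 °C

Set heat shed by the hot body equal to heat absorbed by the cold body:
824*3.93*(64.8 − T) = 1140*3.99*(T − 42.9)
3238.3(64.8 − T) = 4548.6(T − 42.9)
7786.9 T = 404978  ⇒  T ≈ 52.01 °C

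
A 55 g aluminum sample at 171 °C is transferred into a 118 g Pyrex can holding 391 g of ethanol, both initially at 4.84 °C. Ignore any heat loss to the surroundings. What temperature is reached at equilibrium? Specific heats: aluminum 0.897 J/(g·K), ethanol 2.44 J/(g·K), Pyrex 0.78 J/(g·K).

Setting the total heat transfer to zero:
55*0.897*(T − 171) + 391*2.44*(T − 4.84) + 118*0.78*(T − 4.84) = 0
49.34(T − 171) + 954.04(T − 4.84) + 92.04(T − 4.84) = 0
(49.34 + 954.04 + 92.04) T = 49.34*171 + 954.04*4.84 + 92.04*4.84
T = 13499 / 1095.4 = 12.3 °C

T_f ≈ 12.3 °C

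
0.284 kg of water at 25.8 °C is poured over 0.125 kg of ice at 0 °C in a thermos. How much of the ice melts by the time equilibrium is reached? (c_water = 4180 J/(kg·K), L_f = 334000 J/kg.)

m_melted ≈ 0.0917 kg

Heat available from the water dropping to 0 °C: 0.284×4180×25.8 = 30628 J.
Fully melting the ice requires m_ice L_f = 0.125×334000 = 41750 J.
30628 J < 41750 J, so only part of the ice melts and the system sits at 0 °C.
Mass melted = 30628/334000 ≈ 0.0917 kg.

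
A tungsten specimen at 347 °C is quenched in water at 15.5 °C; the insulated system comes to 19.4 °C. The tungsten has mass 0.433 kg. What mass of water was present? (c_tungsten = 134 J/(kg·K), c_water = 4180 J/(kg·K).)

|Q_tungsten| = |Q_water|:
0.433×134×(347 − 19.4) = m×4180×(19.4 − 15.5)
16302 m = 19008  ⇒  m ≈ 1.166 kg

m ≈ 1.17 kg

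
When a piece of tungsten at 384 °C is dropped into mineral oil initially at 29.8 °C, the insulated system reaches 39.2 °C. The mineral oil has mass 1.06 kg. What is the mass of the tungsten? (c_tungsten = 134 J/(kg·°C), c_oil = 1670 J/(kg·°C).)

m ≈ 0.36 kg

|Q_tungsten| = |Q_oil|:
m·134·(384 − 39.2) = 1.06·1670·(39.2 − 29.8)
46203 m = 16640  ⇒  m ≈ 0.3601 kg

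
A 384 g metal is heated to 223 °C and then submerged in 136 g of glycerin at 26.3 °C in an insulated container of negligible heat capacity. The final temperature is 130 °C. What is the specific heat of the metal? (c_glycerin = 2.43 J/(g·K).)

c ≈ 0.96 J/(g·K)

Heat lost by the metal = heat gained by the glycerin:
384·c·(223 − 130) = 136·2.43·(130 − 26.3)
35712 c = 34271  ⇒  c ≈ 0.9596 J/(g·K)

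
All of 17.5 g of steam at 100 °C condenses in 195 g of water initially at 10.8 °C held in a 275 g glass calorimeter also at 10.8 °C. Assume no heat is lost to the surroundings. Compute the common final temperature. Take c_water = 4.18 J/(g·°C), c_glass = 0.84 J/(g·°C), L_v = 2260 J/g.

Energy balance with sensible and latent terms:
condense steam: −17.5×2260 = −39550; condensed water 100 °C→T: 73.15(T − 100); water warms: 195×4.18×(T − 10.8) = 815.1(T − 10.8); glass cup: 275×0.84×(T − 10.8) = 231(T − 10.8)
1119.2 T = 39550 + 7315 + 11298 = 58163
T ≈ 51.97 °C, under the boiling point, so the assumption holds.

T_f ≈ 52.0 °C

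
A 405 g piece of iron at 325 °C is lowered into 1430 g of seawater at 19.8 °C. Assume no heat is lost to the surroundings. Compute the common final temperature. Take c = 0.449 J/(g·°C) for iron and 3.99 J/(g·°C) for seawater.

T_f ≈ 29.2 °C

T_f = Σ m_i c_i T_i / Σ m_i c_i:
T_f = (181.84*325 + 5705.7*19.8) / (181.84 + 5705.7)
    = 172072 / 5887.5 ≈ 29.23 °C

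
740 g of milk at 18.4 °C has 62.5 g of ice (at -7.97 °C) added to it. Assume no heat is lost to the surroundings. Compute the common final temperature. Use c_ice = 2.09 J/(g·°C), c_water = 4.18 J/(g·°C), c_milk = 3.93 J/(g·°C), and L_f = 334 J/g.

Net heat exchanged in the isolated system is zero:
ice -7.97→0 °C: 62.5·2.09·7.97 = 1041.1
  fusion: m_ice L_f = 62.5·334 = 20875
  warm the meltwater: 261.25 T
  milk: 2908.2(T − 18.4)
3169.5 T = 53511 − 21916 = 31595
T ≈ 9.97 °C. Since T > 0 °C, the all-ice-melts assumption holds.

T_f ≈ 10.0 °C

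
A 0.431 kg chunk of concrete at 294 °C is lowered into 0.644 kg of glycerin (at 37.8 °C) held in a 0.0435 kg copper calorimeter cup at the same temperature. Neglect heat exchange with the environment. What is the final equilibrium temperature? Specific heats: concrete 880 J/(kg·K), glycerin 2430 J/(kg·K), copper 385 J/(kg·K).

T_f ≈ 87.4 °C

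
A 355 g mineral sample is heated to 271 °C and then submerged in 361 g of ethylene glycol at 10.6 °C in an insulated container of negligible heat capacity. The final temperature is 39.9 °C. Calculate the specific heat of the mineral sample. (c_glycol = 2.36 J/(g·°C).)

c ≈ 0.304 J/(g·°C)

m_s c (T_s − T_f) = m_glycol c_glycol (T_f − T_0):
355×c×(271 − 39.9) = 361×2.36×(39.9 − 10.6)
82040 c = 24962  ⇒  c ≈ 0.3043 J/(g·°C)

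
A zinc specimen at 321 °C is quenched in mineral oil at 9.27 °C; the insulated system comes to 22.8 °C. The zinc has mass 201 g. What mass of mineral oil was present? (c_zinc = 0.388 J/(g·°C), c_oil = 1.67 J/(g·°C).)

Let T be the final temperature. ΣQ_i = 0:
201·0.388·(22.8 − 321) + m·1.67·(22.8 − 9.27) = 0
22.6 m = 23256
m = 23256/22.6 ≈ 1029 g

m ≈ 1030 g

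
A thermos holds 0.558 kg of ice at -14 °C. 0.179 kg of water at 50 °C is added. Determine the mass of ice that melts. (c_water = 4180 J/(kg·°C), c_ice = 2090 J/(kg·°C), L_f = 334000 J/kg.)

m_melted ≈ 0.0631 kg

Heat available from the water dropping to 0 °C: 0.179×4180×50 = 37411 J.
Of that, 0.558×2090×14 = 16327 J goes to bring the ice to 0 °C, leaving 21084 J.
Melting all 0.558 kg of ice would need 0.558×334000 = 186372 J.
21084 J < 186372 J, so only part of the ice melts and the system sits at 0 °C.
m_melt = 21084 / L_f = 0.06313 kg.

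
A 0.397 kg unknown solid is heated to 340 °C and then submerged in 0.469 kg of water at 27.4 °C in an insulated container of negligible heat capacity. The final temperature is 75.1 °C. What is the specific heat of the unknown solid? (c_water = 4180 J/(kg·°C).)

Heat lost by the unknown solid = heat gained by the water:
0.397×c×(340 − 75.1) = 0.469×4180×(75.1 − 27.4)
105.17 c = 93512  ⇒  c ≈ 889.2 J/(kg·°C)

c ≈ 889 J/(kg·°C)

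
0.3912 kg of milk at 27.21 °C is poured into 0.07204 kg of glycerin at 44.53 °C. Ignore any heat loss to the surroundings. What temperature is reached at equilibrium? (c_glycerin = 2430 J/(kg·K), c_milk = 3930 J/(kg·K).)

Let T be the final temperature. ΣQ_i = 0:
0.07204·2430·(T − 44.53) + 0.3912·3930·(T − 27.21) = 0
175.06(T − 44.53) + 1537.4(T − 27.21) = 0
(175.06 + 1537.4) T = 175.06·44.53 + 1537.4·27.21
T ≈ 28.98 °C

T_f ≈ 29.0 °C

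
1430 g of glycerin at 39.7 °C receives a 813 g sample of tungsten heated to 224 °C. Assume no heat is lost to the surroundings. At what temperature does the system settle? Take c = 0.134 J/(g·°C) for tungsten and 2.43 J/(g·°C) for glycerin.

Net heat exchanged in the isolated system is zero:
813·0.134·(T − 224) + 1430·2.43·(T − 39.7) = 0
108.94(T − 224) + 3474.9(T − 39.7) = 0
(108.94 + 3474.9) T = 108.94·224 + 3474.9·39.7
T = 162357 / 3583.8 = 45.3 °C

T_f ≈ 45.3 °C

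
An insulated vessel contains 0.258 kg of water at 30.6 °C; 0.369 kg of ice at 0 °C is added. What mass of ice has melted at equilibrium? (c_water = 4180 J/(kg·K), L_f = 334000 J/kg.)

m_melted ≈ 0.0988 kg

Cooling the water to 0 °C releases 0.258·4180·30.6 = 33000 J.
To melt every bit of ice: 0.369·334000 = 123246 J.
Since 33000 < 123246 J, not all the ice melts; equilibrium is at 0 °C.
Mass melted = 33000/334000 ≈ 0.0988 kg.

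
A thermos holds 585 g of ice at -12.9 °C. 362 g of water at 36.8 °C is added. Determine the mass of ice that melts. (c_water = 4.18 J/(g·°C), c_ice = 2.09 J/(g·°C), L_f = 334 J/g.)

m_melted ≈ 119 g

Heat available from the water dropping to 0 °C: 362·4.18·36.8 = 55684 J.
Of that, 585·2.09·12.9 = 15772 J goes to bring the ice to 0 °C, leaving 39912 J.
To melt every bit of ice: 585·334 = 195390 J.
Since 39912 < 195390 J, not all the ice melts; equilibrium is at 0 °C.
Mass melted = 39912/334 ≈ 119.5 g.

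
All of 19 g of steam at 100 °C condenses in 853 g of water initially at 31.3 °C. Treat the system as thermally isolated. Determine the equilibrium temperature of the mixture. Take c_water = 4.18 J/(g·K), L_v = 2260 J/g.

Net heat exchanged in the isolated system is zero:
latent heat released on condensation: 19·2260 = 42940
  condensate cools 100→T: 19·4.18·(T − 100) = 79.42(T − 100)
  original water: 3565.5(T − 31.3)
3645 T = 42940 + 7942 + 111601 = 162483
T ≈ 44.58 °C (< 100 °C, so full condensation is consistent).

T_f ≈ 44.6 °C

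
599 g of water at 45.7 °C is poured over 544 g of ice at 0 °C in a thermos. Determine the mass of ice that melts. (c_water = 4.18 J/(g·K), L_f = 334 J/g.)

m_melted ≈ 343 g

Water can give up m c ΔT = 599·4.18·45.7 = 114425 J before reaching 0 °C.
Fully melting the ice requires m_ice L_f = 544·334 = 181696 J.
114425 J < 181696 J, so only part of the ice melts and the system sits at 0 °C.
m_melt = 114425 / L_f = 342.6 g.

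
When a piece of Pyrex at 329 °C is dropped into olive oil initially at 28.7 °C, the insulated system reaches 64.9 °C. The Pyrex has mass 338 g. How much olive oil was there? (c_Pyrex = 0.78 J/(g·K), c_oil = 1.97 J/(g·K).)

m ≈ 976 g

Heat lost by the Pyrex = heat gained by the oil:
338·0.78·(329 − 64.9) = m·1.97·(64.9 − 28.7)
71.31 m = 69627  ⇒  m ≈ 976.3 g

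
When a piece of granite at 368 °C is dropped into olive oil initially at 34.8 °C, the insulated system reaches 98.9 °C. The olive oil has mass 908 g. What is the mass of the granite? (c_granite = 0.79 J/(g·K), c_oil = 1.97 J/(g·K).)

|Q_granite| = |Q_oil|:
m×0.79×(368 − 98.9) = 908×1.97×(98.9 − 34.8)
212.59 m = 114660  ⇒  m ≈ 539.3 g

m ≈ 539 g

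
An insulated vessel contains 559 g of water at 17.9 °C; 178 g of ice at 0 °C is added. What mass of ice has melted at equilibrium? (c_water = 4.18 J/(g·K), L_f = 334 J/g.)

Cooling the water to 0 °C releases 559·4.18·17.9 = 41825 J.
Fully melting the ice requires m_ice L_f = 178·334 = 59452 J.
41825 J < 59452 J, so only part of the ice melts and the system sits at 0 °C.
Mass melted = 41825/334 ≈ 125.2 g.

m_melted ≈ 125 g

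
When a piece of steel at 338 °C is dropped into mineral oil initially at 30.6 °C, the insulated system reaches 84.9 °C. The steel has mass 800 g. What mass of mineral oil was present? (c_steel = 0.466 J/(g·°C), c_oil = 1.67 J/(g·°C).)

m ≈ 1040 g

Taking heat into each body as positive, Σ m c ΔT = 0:
800×0.466×(84.9 − 338) + m×1.67×(84.9 − 30.6) = 0
90.68 m = 94356
m = 94356/90.68 ≈ 1041 g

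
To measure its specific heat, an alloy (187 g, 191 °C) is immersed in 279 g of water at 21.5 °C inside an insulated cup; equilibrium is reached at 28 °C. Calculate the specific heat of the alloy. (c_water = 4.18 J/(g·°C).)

Net heat exchanged in the isolated system is zero:
187·c·(28 − 191) + 279·4.18·(28 − 21.5) = 0
-30481 c = -7580.4
c = -7580.4/-30481 ≈ 0.2487 J/(g·°C)

c ≈ 0.249 J/(g·°C)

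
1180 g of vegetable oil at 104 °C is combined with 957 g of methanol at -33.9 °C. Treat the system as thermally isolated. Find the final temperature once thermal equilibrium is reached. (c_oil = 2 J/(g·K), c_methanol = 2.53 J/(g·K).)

Conservation of energy gives ΣQ = 0:
1180×2×(T − 104) + 957×2.53×(T − (-33.9)) = 0
2360(T − 104) + 2421.2(T − (-33.9)) = 0
4781.2 T = 163361
T = 163361 / 4781.2 = 34.2 °C

T_f ≈ 34.2 °C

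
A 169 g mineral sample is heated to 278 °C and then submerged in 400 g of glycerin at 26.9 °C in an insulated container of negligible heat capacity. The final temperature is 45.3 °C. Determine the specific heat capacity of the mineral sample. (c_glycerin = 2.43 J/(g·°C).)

Energy conservation, ΣQ = 0:
169·c·(45.3 − 278) + 400·2.43·(45.3 − 26.9) = 0
-39326 c = -17885
c = -17885/-39326 ≈ 0.4548 J/(g·°C)

c ≈ 0.455 J/(g·°C)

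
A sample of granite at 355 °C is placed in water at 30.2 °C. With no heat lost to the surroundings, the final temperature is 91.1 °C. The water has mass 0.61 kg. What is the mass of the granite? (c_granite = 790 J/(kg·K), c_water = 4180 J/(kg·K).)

Setting the total heat transfer to zero:
m×790×(91.1 − 355) + 0.61×4180×(91.1 − 30.2) = 0
-208481 m = -155283
m = -155283/-208481 ≈ 0.7448 kg

m ≈ 0.745 kg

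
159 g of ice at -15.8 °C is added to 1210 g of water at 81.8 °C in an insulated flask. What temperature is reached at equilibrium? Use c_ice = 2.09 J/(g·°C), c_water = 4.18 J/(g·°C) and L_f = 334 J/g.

T_f ≈ 62.1 °C

Let T be the final temperature. ΣQ_i = 0:
ice -15.8→0 °C: 159×2.09×15.8 = 5250.5
  fusion: m_ice L_f = 159×334 = 53106
  warm the meltwater: 664.62 T
  water: 5057.8(T − 81.8)
5722.4 T = 413728 − 58356 = 355372
T ≈ 62.10 °C (positive, so assuming full melt was valid).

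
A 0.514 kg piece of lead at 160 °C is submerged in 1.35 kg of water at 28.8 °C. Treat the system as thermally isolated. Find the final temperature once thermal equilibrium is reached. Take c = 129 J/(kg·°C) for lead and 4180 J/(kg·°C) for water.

T_f ≈ 30.3 °C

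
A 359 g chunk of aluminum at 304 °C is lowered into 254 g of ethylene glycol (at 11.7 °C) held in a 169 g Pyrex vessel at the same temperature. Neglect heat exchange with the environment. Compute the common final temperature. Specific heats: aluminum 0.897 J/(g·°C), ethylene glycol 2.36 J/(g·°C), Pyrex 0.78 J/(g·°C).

Taking heat into each body as positive, Σ m c ΔT = 0:
359×0.897×(T − 304) + 254×2.36×(T − 11.7) + 169×0.78×(T − 11.7) = 0
322.02(T − 304) + 599.44(T − 11.7) + 131.82(T − 11.7) = 0
1053.3 T = 106451
T = 106451/1053.3 ≈ 101.07 °C

T_f ≈ 101.1 °C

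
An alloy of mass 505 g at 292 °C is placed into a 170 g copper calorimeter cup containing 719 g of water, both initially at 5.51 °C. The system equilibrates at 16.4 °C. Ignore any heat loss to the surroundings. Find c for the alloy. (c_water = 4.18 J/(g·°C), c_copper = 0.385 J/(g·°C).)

c ≈ 0.24 J/(g·°C)

Let T be the final temperature. ΣQ_i = 0:
505×c×(16.4 − 292) + 719×4.18×(16.4 − 5.51) + 170×0.385×(16.4 − 5.51) = 0
-139178 c = -33442
c = -33442/-139178 ≈ 0.2403 J/(g·°C)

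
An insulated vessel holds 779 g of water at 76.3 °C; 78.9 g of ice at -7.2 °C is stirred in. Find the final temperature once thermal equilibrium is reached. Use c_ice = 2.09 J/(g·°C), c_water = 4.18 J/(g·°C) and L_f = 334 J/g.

Energy balance with sensible and latent terms:
warm ice to 0 °C: 78.9×2.09×(0 − (-7.2)) = 1187.3
  fusion: m_ice L_f = 78.9×334 = 26353
  meltwater 0→T: 78.9×4.18×T = 329.8 T
  water: 3256.2(T − 76.3)
3586 T = 248450 − 27540 = 220910
T ≈ 61.60 °C (positive, so assuming full melt was valid).

T_f ≈ 61.6 °C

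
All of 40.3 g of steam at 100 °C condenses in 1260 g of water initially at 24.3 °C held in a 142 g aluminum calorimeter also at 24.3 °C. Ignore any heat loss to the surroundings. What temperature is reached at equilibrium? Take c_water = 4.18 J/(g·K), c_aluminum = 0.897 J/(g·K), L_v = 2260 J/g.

T_f ≈ 43.0 °C

Energy balance with sensible and latent terms:
latent heat released on condensation: 40.3·2260 = 91078; condensate cools 100→T: 40.3·4.18·(T − 100) = 168.45(T − 100); water warms: 1260·4.18·(T − 24.3) = 5266.8(T − 24.3); cup: 127.37(T − 24.3)
5562.6 T = 91078 + 16845 + 131078 = 239002
T ≈ 42.97 °C, under the boiling point, so the assumption holds.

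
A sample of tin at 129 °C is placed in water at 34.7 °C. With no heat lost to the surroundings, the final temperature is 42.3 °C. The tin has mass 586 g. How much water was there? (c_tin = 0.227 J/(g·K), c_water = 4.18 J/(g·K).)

Setting the total heat transfer to zero:
586×0.227×(42.3 − 129) + m×4.18×(42.3 − 34.7) = 0
31.77 m = 11533
m = 11533/31.77 ≈ 363 g

m ≈ 363 g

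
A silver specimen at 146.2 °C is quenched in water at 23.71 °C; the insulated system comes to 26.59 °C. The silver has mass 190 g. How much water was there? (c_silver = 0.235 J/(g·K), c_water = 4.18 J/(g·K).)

m ≈ 444 g

Heat lost by the silver = heat gained by the water:
190·0.235·(146.2 − 26.59) = m·4.18·(26.59 − 23.71)
12.04 m = 5340.6  ⇒  m ≈ 443.6 g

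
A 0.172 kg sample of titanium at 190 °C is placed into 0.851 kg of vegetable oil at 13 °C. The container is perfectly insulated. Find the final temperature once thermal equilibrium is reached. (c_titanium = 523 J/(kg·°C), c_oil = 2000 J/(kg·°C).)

T_f ≈ 21.9 °C

T_f = Σ m_i c_i T_i / Σ m_i c_i:
T_f = (89.96*190 + 1702*13) / (89.96 + 1702)
    = 39218 / 1792 ≈ 21.89 °C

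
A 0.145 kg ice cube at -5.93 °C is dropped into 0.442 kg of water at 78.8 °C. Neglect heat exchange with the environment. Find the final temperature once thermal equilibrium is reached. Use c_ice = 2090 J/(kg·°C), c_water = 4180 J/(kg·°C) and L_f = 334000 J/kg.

Setting the total heat transfer to zero:
warm ice to 0 °C: 0.145×2090×(0 − (-5.93)) = 1797.1; melt ice: 0.145×334000 = 48430; warm the meltwater: 606.1 T; water cools: 0.442×4180×(T − 78.8) = 1847.6(T − 78.8)
2453.7 T = 145588 − 50227 = 95361
T ≈ 38.86 °C (positive, so assuming full melt was valid).

T_f ≈ 38.9 °C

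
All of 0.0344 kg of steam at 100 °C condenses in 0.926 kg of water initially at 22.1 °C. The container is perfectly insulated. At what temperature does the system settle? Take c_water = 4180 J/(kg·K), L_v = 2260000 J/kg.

T_f ≈ 44.3 °C

Net heat exchanged in the isolated system is zero:
latent heat released on condensation: 0.0344×2260000 = 77744
  condensed water 100 °C→T: 143.79(T − 100)
  original water: 3870.7(T − 22.1)
4014.5 T = 77744 + 14379 + 85542 = 177665
T ≈ 44.26 °C, under the boiling point, so the assumption holds.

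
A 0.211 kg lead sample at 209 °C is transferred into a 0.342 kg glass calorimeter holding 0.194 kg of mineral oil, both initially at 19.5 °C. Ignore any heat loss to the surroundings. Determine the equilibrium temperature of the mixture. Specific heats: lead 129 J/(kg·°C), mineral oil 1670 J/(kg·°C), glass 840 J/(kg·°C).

T_f ≈ 27.6 °C

T_f = Σ m_i c_i T_i / Σ m_i c_i:
T_f = (27.22·209 + 323.98·19.5 + 287.28·19.5) / (27.22 + 323.98 + 287.28)
    = 17608 / 638.48 ≈ 27.58 °C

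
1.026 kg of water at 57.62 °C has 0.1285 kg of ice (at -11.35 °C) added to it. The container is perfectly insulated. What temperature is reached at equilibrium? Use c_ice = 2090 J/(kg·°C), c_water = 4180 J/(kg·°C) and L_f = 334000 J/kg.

T_f ≈ 41.7 °C

Heat gained plus heat lost sum to zero:
ice -11.35→0 °C: 0.1285·2090·11.35 = 3048.2
  fusion: m_ice L_f = 0.1285·334000 = 42919
  meltwater 0→T: 0.1285·4180·T = 537.13 T
  water cools: 1.026·4180·(T − 57.62) = 4288.7(T − 57.62)
4825.8 T = 247114 − 45967 = 201147
T ≈ 41.68 °C. Since T > 0 °C, the all-ice-melts assumption holds.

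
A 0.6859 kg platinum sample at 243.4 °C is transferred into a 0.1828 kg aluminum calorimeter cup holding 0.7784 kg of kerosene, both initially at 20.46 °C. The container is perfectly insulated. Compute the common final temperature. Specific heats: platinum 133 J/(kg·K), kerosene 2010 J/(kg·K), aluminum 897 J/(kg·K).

Conservation of energy gives ΣQ = 0:
0.6859·133·(T − 243.4) + 0.7784·2010·(T − 20.46) + 0.1828·897·(T − 20.46) = 0
91.22(T − 243.4) + 1564.6(T − 20.46) + 163.97(T − 20.46) = 0
1819.8 T = 57570
T ≈ 31.64 °C

T_f ≈ 31.6 °C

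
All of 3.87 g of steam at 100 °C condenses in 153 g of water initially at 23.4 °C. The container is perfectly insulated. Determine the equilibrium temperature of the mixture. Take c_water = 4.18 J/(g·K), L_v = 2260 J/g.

Heat gained plus heat lost sum to zero:
latent heat released on condensation: 3.87·2260 = 8746.2; condensed water 100 °C→T: 16.18(T − 100); original water: 639.54(T − 23.4)
655.72 T = 8746.2 + 1617.7 + 14965 = 25329
T ≈ 38.63 °C, under the boiling point, so the assumption holds.

T_f ≈ 38.6 °C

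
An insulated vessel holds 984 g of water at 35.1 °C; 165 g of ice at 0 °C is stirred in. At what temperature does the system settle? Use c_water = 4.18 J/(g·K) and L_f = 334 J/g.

T_f ≈ 18.6 °C

Heat gained plus heat lost sum to zero:
melt ice: 165×334 = 55110
  warm the meltwater: 689.7 T
  water cools: 984×4.18×(T − 35.1) = 4113.1(T − 35.1)
4802.8 T = 144371 − 55110 = 89261
T ≈ 18.59 °C — above 0 °C, consistent with complete melting.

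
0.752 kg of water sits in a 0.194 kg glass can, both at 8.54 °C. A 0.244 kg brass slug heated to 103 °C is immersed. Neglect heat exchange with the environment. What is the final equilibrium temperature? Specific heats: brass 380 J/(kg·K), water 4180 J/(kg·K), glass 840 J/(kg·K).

T_f ≈ 11.1 °C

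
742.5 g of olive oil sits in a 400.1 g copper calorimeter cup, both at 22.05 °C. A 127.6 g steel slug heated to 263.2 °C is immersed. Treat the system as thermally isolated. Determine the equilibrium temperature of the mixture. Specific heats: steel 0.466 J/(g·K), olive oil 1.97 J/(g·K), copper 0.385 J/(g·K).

T_f ≈ 30.6 °C

With ΣQ=0 the equilibrium temperature is the m·c-weighted mean:
T_f = (59.46*263.2 + 1462.7*22.05 + 154.04*22.05) / (59.46 + 1462.7 + 154.04)
    = 51300 / 1676.2 ≈ 30.60 °C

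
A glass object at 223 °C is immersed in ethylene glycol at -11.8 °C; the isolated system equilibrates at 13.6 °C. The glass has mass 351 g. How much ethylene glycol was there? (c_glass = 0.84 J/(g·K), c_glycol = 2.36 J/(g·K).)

|Q_glass| = |Q_glycol|:
351·0.84·(223 − 13.6) = m·2.36·(13.6 − (-11.8))
59.94 m = 61739  ⇒  m ≈ 1030 g

m ≈ 1030 g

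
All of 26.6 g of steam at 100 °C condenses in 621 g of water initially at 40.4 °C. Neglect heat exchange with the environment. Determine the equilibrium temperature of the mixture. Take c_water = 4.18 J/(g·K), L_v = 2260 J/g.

T_f ≈ 65.1 °C

Energy conservation, ΣQ = 0:
steam→water at 100 °C releases m L_v = 26.6×2260 = 60116; condensate cools 100→T: 26.6×4.18×(T − 100) = 111.19(T − 100); water warms: 621×4.18×(T − 40.4) = 2595.8(T − 40.4)
2707 T = 60116 + 11119 + 104870 = 176104
T ≈ 65.06 °C, under the boiling point, so the assumption holds.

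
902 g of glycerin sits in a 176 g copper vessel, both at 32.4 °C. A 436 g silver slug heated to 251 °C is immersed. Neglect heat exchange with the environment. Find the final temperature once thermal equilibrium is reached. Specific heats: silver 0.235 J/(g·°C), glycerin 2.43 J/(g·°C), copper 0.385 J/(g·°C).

T_f ≈ 41.9 °C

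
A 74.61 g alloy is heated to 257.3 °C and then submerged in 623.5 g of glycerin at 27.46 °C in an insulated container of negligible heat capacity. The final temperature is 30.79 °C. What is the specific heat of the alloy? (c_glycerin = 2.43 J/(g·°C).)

c ≈ 0.299 J/(g·°C)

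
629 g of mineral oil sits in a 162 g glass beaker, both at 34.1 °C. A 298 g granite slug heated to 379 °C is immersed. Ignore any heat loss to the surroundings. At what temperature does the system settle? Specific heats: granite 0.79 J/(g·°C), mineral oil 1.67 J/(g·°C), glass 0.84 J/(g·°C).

T_f ≈ 91.2 °C

Taking heat into each body as positive, Σ m c ΔT = 0:
298·0.79·(T − 379) + 629·1.67·(T − 34.1) + 162·0.84·(T − 34.1) = 0
235.42(T − 379) + 1050.4(T − 34.1) + 136.08(T − 34.1) = 0
(235.42 + 1050.4 + 136.08) T = 235.42·379 + 1050.4·34.1 + 136.08·34.1
T = 129684 / 1421.9 = 91.2 °C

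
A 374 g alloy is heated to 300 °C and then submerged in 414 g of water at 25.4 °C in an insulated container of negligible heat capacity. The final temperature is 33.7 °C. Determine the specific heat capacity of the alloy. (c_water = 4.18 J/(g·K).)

c ≈ 0.144 J/(g·K)

Setting the total heat transfer to zero:
374×c×(33.7 − 300) + 414×4.18×(33.7 − 25.4) = 0
-99596 c = -14363
c = -14363/-99596 ≈ 0.1442 J/(g·K)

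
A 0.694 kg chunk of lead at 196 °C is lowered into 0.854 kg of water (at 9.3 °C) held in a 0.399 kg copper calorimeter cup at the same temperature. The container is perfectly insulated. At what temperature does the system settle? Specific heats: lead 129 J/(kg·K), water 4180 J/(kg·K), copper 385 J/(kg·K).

Conservation of energy gives ΣQ = 0:
0.694·129·(T − 196) + 0.854·4180·(T − 9.3) + 0.399·385·(T − 9.3) = 0
(89.53 + 3569.7 + 153.62) T = 89.53·196 + 3569.7·9.3 + 153.62·9.3
T = 52174/3812.9 ≈ 13.68 °C

T_f ≈ 13.7 °C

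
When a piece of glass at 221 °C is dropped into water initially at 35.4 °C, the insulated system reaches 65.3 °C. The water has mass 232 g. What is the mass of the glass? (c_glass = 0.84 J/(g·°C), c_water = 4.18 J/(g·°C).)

Heat lost by the glass = heat gained by the water:
m·0.84·(221 − 65.3) = 232·4.18·(65.3 − 35.4)
130.79 m = 28996  ⇒  m ≈ 221.7 g

m ≈ 222 g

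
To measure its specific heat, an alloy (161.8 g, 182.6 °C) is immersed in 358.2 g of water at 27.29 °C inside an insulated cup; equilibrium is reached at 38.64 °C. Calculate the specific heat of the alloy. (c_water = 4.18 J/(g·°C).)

c ≈ 0.73 J/(g·°C)

m_s c (T_s − T_f) = m_water c_water (T_f − T_0):
161.8·c·(182.6 − 38.64) = 358.2·4.18·(38.64 − 27.29)
23293 c = 16994  ⇒  c ≈ 0.7296 J/(g·°C)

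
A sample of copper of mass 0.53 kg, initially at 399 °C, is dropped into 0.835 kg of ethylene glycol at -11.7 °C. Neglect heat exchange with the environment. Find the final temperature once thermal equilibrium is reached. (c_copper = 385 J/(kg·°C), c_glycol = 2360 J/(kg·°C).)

|Q_copper| = |Q_glycol|:
0.53*385*(399 − T) = 0.835*2360*(T − (-11.7))
204.05(399 − T) = 1970.6(T − (-11.7))
2174.7 T = 58360  ⇒  T ≈ 26.84 °C

T_f ≈ 26.8 °C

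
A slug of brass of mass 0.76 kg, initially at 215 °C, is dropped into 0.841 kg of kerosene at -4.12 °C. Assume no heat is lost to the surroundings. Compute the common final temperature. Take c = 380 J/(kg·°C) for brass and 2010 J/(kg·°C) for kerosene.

T_f ≈ 27.9 °C

Let T be the final temperature. ΣQ_i = 0:
0.76*380*(T − 215) + 0.841*2010*(T − (-4.12)) = 0
288.8(T − 215) + 1690.4(T − (-4.12)) = 0
(288.8 + 1690.4) T = 288.8*215 + 1690.4*(-4.12)
T ≈ 27.85 °C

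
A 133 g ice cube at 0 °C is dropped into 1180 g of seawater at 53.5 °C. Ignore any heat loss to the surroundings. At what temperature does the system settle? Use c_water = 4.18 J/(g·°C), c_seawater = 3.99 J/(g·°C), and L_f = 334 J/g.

Conservation of energy gives ΣQ = 0:
fusion: m_ice L_f = 133×334 = 44422; warm the meltwater: 555.94 T; seawater cools: 1180×3.99×(T − 53.5) = 4708.2(T − 53.5)
5264.1 T = 251889 − 44422 = 207467
T ≈ 39.41 °C (positive, so assuming full melt was valid).

T_f ≈ 39.4 °C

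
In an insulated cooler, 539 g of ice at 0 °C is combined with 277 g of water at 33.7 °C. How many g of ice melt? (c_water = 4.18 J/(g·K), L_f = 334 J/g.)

Cooling the water to 0 °C releases 277×4.18×33.7 = 39020 J.
Melting all 539 g of ice would need 539×334 = 180026 J.
Since 39020 < 180026 J, not all the ice melts; equilibrium is at 0 °C.
m_melt = 39020 / L_f = 116.8 g.

m_melted ≈ 117 g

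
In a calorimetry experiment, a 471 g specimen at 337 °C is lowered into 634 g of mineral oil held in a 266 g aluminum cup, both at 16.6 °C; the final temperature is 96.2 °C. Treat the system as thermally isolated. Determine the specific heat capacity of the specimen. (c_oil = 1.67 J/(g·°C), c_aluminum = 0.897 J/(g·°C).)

Let T be the final temperature. ΣQ_i = 0:
471×c×(96.2 − 337) + 634×1.67×(96.2 − 16.6) + 266×0.897×(96.2 − 16.6) = 0
-113417 c = -103272
c = -103272/-113417 ≈ 0.9105 J/(g·°C)

c ≈ 0.911 J/(g·°C)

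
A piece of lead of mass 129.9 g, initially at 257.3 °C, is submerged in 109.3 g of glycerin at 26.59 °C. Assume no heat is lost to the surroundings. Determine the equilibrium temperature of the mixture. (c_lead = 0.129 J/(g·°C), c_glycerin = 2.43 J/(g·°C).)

T_f ≈ 40.3 °C

T_f = Σ m_i c_i T_i / Σ m_i c_i:
T_f = (16.76×257.3 + 265.6×26.59) / (16.76 + 265.6)
    = 11374 / 282.36 ≈ 40.28 °C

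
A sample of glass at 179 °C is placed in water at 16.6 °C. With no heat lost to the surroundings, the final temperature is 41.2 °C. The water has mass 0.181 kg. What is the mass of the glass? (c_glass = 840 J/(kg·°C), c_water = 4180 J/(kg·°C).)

m ≈ 0.161 kg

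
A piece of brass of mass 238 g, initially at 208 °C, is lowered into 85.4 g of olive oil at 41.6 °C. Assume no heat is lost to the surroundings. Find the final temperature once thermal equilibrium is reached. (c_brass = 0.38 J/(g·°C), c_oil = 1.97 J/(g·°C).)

Taking heat into each body as positive, Σ m c ΔT = 0:
238×0.38×(T − 208) + 85.4×1.97×(T − 41.6) = 0
90.44(T − 208) + 168.24(T − 41.6) = 0
(90.44 + 168.24) T = 90.44×208 + 168.24×41.6
T = 25810/258.68 ≈ 99.78 °C

T_f ≈ 99.8 °C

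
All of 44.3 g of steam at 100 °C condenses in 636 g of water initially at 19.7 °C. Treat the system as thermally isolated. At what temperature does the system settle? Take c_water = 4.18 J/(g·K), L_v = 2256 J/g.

Net heat exchanged in the isolated system is zero:
steam→water at 100 °C releases m L_v = 44.3×2256 = 99941; condensate cools 100→T: 44.3×4.18×(T − 100) = 185.17(T − 100); water warms: 636×4.18×(T − 19.7) = 2658.5(T − 19.7)
2843.7 T = 99941 + 18517 + 52372 = 170830
T ≈ 60.07 °C (< 100 °C, so full condensation is consistent).

T_f ≈ 60.1 °C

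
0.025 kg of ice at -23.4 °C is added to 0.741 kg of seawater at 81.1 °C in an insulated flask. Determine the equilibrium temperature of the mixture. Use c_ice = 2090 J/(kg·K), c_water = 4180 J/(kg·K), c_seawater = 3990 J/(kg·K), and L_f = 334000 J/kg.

T_f ≈ 75.2 °C

Heat gained plus heat lost sum to zero:
ice -23.4→0 °C: 0.025·2090·23.4 = 1222.6; fusion: m_ice L_f = 0.025·334000 = 8350; warm the meltwater: 104.5 T; seawater cools: 0.741·3990·(T − 81.1) = 2956.6(T − 81.1)
3061.1 T = 239779 − 9572.6 = 230207
T ≈ 75.20 °C — above 0 °C, consistent with complete melting.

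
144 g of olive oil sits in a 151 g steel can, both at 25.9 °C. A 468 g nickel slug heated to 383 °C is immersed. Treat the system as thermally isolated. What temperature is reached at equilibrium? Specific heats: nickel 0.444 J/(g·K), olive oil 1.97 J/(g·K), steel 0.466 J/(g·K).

T_f ≈ 158.0 °C

With ΣQ=0 the equilibrium temperature is the m·c-weighted mean:
T_f = (207.79×383 + 283.68×25.9 + 70.37×25.9) / (207.79 + 283.68 + 70.37)
    = 88754 / 561.84 ≈ 157.97 °C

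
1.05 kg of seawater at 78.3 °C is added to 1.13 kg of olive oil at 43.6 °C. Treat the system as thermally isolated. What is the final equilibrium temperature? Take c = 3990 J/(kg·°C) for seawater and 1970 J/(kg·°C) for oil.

T_f ≈ 66.3 °C

Set heat shed by the hot body equal to heat absorbed by the cold body:
1.05*3990*(78.3 − T) = 1.13*1970*(T − 43.6)
4189.5(78.3 − T) = 2226.1(T − 43.6)
6415.6 T = 425096  ⇒  T ≈ 66.26 °C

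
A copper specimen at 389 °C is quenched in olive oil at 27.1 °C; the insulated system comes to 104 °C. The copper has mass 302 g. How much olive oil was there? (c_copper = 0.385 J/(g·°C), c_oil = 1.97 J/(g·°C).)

Net heat exchanged in the isolated system is zero:
302×0.385×(104 − 389) + m×1.97×(104 − 27.1) = 0
151.49 m = 33137
m = 33137/151.49 ≈ 218.7 g

m ≈ 219 g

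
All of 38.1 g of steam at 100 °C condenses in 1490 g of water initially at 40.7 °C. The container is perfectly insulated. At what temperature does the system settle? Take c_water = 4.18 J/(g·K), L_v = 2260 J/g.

Energy conservation, ΣQ = 0:
latent heat released on condensation: 38.1×2260 = 86106; condensate cools 100→T: 38.1×4.18×(T − 100) = 159.26(T − 100); water warms: 1490×4.18×(T − 40.7) = 6228.2(T − 40.7)
6387.5 T = 86106 + 15926 + 253488 = 355520
T ≈ 55.66 °C — below 100 °C, confirming all the steam condensed.

T_f ≈ 55.7 °C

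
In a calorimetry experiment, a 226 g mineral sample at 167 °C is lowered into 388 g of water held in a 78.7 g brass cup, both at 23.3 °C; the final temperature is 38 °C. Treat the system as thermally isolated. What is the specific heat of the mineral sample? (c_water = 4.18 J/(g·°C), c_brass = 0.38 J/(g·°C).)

c ≈ 0.833 J/(g·°C)

Let T be the final temperature. ΣQ_i = 0:
226×c×(38 − 167) + 388×4.18×(38 − 23.3) + 78.7×0.38×(38 − 23.3) = 0
-29154 c = -24281
c = -24281/-29154 ≈ 0.8328 J/(g·°C)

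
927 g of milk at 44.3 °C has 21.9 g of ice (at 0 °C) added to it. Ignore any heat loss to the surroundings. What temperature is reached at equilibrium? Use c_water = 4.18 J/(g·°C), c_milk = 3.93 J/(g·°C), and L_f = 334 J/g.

Setting the total heat transfer to zero:
latent heat to melt: 21.9×334 = 7314.6
  meltwater 0→T: 21.9×4.18×T = 91.54 T
  milk cools: 927×3.93×(T − 44.3) = 3643.1(T − 44.3)
3734.7 T = 161390 − 7314.6 = 154075
T ≈ 41.26 °C (positive, so assuming full melt was valid).

T_f ≈ 41.3 °C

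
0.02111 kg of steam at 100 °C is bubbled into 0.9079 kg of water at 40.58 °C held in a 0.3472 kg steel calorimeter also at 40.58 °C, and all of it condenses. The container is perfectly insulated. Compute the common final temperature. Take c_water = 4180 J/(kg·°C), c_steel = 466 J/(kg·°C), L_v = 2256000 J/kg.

T_f ≈ 53.6 °C

Setting the total heat transfer to zero:
steam→water at 100 °C releases m L_v = 0.02111×2256000 = 47624; condensate cools 100→T: 0.02111×4180×(T − 100) = 88.24(T − 100); water warms: 0.9079×4180×(T − 40.58) = 3795(T − 40.58); steel cup: 0.3472×466×(T − 40.58) = 161.8(T − 40.58)
4045.1 T = 47624 + 8824 + 160568 = 217016
T ≈ 53.65 °C (< 100 °C, so full condensation is consistent).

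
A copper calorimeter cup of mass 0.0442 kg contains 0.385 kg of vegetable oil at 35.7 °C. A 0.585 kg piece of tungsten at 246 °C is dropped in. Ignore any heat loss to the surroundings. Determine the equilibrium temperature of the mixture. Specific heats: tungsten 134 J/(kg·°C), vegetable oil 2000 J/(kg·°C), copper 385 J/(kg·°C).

T_f ≈ 54.7 °C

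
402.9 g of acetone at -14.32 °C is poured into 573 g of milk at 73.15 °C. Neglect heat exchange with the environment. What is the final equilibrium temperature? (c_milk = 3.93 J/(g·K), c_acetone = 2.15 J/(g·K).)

T_f ≈ 48.9 °C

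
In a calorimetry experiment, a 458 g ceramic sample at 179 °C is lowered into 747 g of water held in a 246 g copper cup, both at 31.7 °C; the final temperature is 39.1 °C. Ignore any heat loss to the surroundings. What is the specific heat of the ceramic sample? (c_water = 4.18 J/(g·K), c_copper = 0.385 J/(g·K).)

c ≈ 0.372 J/(g·K)

Let T be the final temperature. ΣQ_i = 0:
458×c×(39.1 − 179) + 747×4.18×(39.1 − 31.7) + 246×0.385×(39.1 − 31.7) = 0
-64074 c = -23807
c = -23807/-64074 ≈ 0.3716 J/(g·K)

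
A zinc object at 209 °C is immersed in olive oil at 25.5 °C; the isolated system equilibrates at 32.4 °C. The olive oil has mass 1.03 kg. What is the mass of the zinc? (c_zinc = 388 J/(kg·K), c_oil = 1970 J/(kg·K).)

m ≈ 0.204 kg

Heat lost by the zinc = heat gained by the oil:
m·388·(209 − 32.4) = 1.03·1970·(32.4 − 25.5)
68521 m = 14001  ⇒  m ≈ 0.2043 kg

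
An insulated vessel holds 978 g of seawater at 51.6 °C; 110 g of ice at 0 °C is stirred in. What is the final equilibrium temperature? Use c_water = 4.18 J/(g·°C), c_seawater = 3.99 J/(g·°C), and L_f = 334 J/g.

T_f ≈ 37.7 °C

Taking heat into each body as positive, Σ m c ΔT = 0:
latent heat to melt: 110×334 = 36740; warm the meltwater: 459.8 T; seawater cools: 978×3.99×(T − 51.6) = 3902.2(T − 51.6)
4362 T = 201355 − 36740 = 164615
T ≈ 37.74 °C (positive, so assuming full melt was valid).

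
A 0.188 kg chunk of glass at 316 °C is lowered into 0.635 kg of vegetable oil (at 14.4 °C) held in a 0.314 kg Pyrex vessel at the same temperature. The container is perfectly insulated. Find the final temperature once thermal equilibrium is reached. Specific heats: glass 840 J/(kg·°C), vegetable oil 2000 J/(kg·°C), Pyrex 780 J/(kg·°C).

Setting the total heat transfer to zero:
0.188×840×(T − 316) + 0.635×2000×(T − 14.4) + 0.314×780×(T − 14.4) = 0
157.92(T − 316) + 1270(T − 14.4) + 244.92(T − 14.4) = 0
(157.92 + 1270 + 244.92) T = 157.92×316 + 1270×14.4 + 244.92×14.4
T = 71718/1672.8 ≈ 42.87 °C

T_f ≈ 42.9 °C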